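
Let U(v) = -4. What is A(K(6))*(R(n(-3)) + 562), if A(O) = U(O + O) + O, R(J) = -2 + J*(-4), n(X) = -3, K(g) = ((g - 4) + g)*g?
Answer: 25168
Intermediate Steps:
K(g) = g*(-4 + 2*g) (K(g) = ((-4 + g) + g)*g = (-4 + 2*g)*g = g*(-4 + 2*g))
R(J) = -2 - 4*J
A(O) = -4 + O
A(K(6))*(R(n(-3)) + 562) = (-4 + 2*6*(-2 + 6))*((-2 - 4*(-3)) + 562) = (-4 + 2*6*4)*((-2 + 12) + 562) = (-4 + 48)*(10 + 562) = 44*572 = 25168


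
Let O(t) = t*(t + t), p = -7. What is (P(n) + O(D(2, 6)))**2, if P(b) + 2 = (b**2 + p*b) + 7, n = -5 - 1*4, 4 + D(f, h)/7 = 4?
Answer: 22201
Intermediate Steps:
D(f, h) = 0 (D(f, h) = -28 + 7*4 = -28 + 28 = 0)
n = -9 (n = -5 - 4 = -9)
P(b) = 5 + b**2 - 7*b (P(b) = -2 + ((b**2 - 7*b) + 7) = -2 + (7 + b**2 - 7*b) = 5 + b**2 - 7*b)
O(t) = 2*t**2 (O(t) = t*(2*t) = 2*t**2)
(P(n) + O(D(2, 6)))**2 = ((5 + (-9)**2 - 7*(-9)) + 2*0**2)**2 = ((5 + 81 + 63) + 2*0)**2 = (149 + 0)**2 = 149**2 = 22201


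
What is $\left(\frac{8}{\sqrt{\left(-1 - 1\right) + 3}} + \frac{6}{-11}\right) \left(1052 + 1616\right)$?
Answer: $\frac{218776}{11} \approx 19889.0$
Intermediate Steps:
$\left(\frac{8}{\sqrt{\left(-1 - 1\right) + 3}} + \frac{6}{-11}\right) \left(1052 + 1616\right) = \left(\frac{8}{\sqrt{\left(-1 - 1\right) + 3}} + 6 \left(- \frac{1}{11}\right)\right) 2668 = \left(\frac{8}{\sqrt{-2 + 3}} - \frac{6}{11}\right) 2668 = \left(\frac{8}{\sqrt{1}} - \frac{6}{11}\right) 2668 = \left(\frac{8}{1} - \frac{6}{11}\right) 2668 = \left(8 \cdot 1 - \frac{6}{11}\right) 2668 = \left(8 - \frac{6}{11}\right) 2668 = \frac{82}{11} \cdot 2668 = \frac{218776}{11}$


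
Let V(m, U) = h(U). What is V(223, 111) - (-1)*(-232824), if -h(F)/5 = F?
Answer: -233379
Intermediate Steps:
h(F) = -5*F
V(m, U) = -5*U
V(223, 111) - (-1)*(-232824) = -5*111 - (-1)*(-232824) = -555 - 1*232824 = -555 - 232824 = -233379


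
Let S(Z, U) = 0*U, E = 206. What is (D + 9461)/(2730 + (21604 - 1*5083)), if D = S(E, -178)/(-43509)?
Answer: 9461/19251 ≈ 0.49146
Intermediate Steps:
S(Z, U) = 0
D = 0 (D = 0/(-43509) = 0*(-1/43509) = 0)
(D + 9461)/(2730 + (21604 - 1*5083)) = (0 + 9461)/(2730 + (21604 - 1*5083)) = 9461/(2730 + (21604 - 5083)) = 9461/(2730 + 16521) = 9461/19251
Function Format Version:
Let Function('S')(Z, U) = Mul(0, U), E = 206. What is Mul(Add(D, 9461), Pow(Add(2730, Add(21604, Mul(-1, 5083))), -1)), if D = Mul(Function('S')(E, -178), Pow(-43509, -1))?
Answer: Rational(9461, 19251) ≈ 0.49146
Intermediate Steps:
Function('S')(Z, U) = 0
D = 0 (D = Mul(0, Pow(-43509, -1)) = Mul(0, Rational(-1, 43509)) = 0)
Mul(Add(D, 9461), Pow(Add(2730, Add(21604, Mul(-1, 5083))), -1)) = Mul(Add(0, 9461), Pow(Add(2730, Add(21604, Mul(-1, 5083))), -1)) = Mul(9461, Pow(Add(2730, Add(21604, -5083)), -1)) = Mul(9461, Pow(Add(2730, 16521), -1)) = Mul(9461, Pow(19251, -1)) = Mul(9461, Rational(1, 19251)) = Rational(9461, 19251)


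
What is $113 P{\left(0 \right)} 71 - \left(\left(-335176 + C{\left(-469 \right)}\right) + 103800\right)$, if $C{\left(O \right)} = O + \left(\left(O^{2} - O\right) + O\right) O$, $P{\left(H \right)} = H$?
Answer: $103393554$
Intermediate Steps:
$C{\left(O \right)} = O + O^{3}$ ($C{\left(O \right)} = O + O^{2} O = O + O^{3}$)
$113 P{\left(0 \right)} 71 - \left(\left(-335176 + C{\left(-469 \right)}\right) + 103800\right) = 113 \cdot 0 \cdot 71 - \left(\left(-335176 + \left(-469 + \left(-469\right)^{3}\right)\right) + 103800\right) = 0 \cdot 71 - \left(\left(-335176 - 103162178\right) + 103800\right) = 0 - \left(\left(-335176 - 103162178\right) + 103800\right) = 0 - \left(-103497354 + 103800\right) = 0 - -103393554 = 0 + 103393554 = 103393554$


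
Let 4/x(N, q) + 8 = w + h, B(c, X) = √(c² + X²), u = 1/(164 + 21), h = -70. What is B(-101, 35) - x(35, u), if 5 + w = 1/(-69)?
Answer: 69/1432 + √11426 ≈ 106.94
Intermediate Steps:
w = -346/69 (w = -5 + 1/(-69) = -5 - 1/69 = -346/69 ≈ -5.0145)
u = 1/185 ≈ 0.0054054
B(c, X) = √(X² + c²)
x(N, q) = -69/1432 (x(N, q) = 4/(-8 + (-346/69 - 70)) = 4/(-8 - 5176/69) = 4/(-5728/69) = 4*(-69/5728) = -69/1432)
B(-101, 35) - x(35, u) = √(35² + (-101)²) - 1*(-69/1432) = √(1225 + 10201) + 69/1432 = √11426 + 69/1432 = 69/1432 + √11426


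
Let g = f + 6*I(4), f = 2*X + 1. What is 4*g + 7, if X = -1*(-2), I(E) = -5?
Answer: -93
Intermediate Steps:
X = 2
f = 5 (f = 2*2 + 1 = 4 + 1 = 5)
g = -25 (g = 5 + 6*(-5) = 5 - 30 = -25)
4*g + 7 = 4*(-25) + 7 = -100 + 7 = -93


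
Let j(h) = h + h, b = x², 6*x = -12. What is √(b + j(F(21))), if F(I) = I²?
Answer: √886 ≈ 29.766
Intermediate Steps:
x = -2 (x = (⅙)*(-12) = -2)
b = 4 (b = (-2)² = 4)
j(h) = 2*h
√(b + j(F(21))) = √(4 + 2*21²) = √(4 + 2*441) = √(4 + 882) = √886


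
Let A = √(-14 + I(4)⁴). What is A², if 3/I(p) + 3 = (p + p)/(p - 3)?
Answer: -8669/625 ≈ -13.870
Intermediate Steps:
I(p) = 3/(-3 + 2*p/(-3 + p)) (I(p) = 3/(-3 + (p + p)/(p - 3)) = 3/(-3 + (2*p)/(-3 + p)) = 3/(-3 + 2*p/(-3 + p)))
A = I*√8669/25 (A = √(-14 + (3*(3 - 1*4)/(-9 + 4))⁴) = √(-14 + (3*(3 - 4)/(-5))⁴) = √(-14 + (3*(-⅕)*(-1))⁴) = √(-14 + (⅗)⁴) = √(-14 + 81/625) = √(-8669/625) = I*√8669/25 ≈ 3.7243*I)
A² = (I*√8669/25)² = -8669/625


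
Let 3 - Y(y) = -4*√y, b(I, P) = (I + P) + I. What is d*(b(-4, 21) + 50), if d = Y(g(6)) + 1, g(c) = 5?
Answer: 252 + 252*√5 ≈ 815.49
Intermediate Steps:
b(I, P) = P + 2*I
Y(y) = 3 + 4*√y (Y(y) = 3 - (-4)*√y = 3 + 4*√y)
d = 4 + 4*√5 (d = (3 + 4*√5) + 1 = 4 + 4*√5 ≈ 12.944)
d*(b(-4, 21) + 50) = (4 + 4*√5)*((21 + 2*(-4)) + 50) = (4 + 4*√5)*((21 - 8) + 50) = (4 + 4*√5)*(13 + 50) = (4 + 4*√5)*63 = 252 + 252*√5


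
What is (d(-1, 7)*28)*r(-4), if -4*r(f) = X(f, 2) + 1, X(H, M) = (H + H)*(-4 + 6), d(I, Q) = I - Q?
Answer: -840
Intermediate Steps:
X(H, M) = 4*H (X(H, M) = (2*H)*2 = 4*H)
r(f) = -1/4 - f (r(f) = -(4*f + 1)/4 = -(1 + 4*f)/4 = -1/4 - f)
(d(-1, 7)*28)*r(-4) = ((-1 - 1*7)*28)*(-1/4 - 1*(-4)) = ((-1 - 7)*28)*(-1/4 + 4) = -8*28*(15/4) = -224*15/4 = -840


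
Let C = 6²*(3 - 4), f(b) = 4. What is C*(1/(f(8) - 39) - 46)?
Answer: 57996/35 ≈ 1657.0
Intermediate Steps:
C = -36 (C = 36*(-1) = -36)
C*(1/(f(8) - 39) - 46) = -36*(1/(4 - 39) - 46) = -36*(1/(-35) - 46) = -36*(-1/35 - 46) = -36*(-1611/35) = 57996/35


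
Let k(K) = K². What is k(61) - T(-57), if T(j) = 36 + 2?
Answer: 3683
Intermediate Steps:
T(j) = 38
k(61) - T(-57) = 61² - 1*38 = 3721 - 38 = 3683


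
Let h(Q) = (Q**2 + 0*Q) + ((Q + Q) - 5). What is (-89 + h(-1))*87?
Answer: -8265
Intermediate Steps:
h(Q) = -5 + Q**2 + 2*Q (h(Q) = (Q**2 + 0) + (2*Q - 5) = Q**2 + (-5 + 2*Q) = -5 + Q**2 + 2*Q)
(-89 + h(-1))*87 = (-89 + (-5 + (-1)**2 + 2*(-1)))*87 = (-89 + (-5 + 1 - 2))*87 = (-89 - 6)*87 = -95*87 = -8265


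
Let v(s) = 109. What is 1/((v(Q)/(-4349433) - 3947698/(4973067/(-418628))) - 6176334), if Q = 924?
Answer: -655455203667/3830493697447185425 ≈ -1.7112e-7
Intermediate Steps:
1/((v(Q)/(-4349433) - 3947698/(4973067/(-418628))) - 6176334) = 1/((109/(-4349433) - 3947698/(4973067/(-418628))) - 6176334) = 1/((109*(-1/4349433) - 3947698/(4973067*(-1/418628))) - 6176334) = 1/((-109/4349433 - 3947698/(-4973067/418628)) - 6176334) = 1/((-109/4349433 - 3947698*(-418628/4973067)) - 6176334) = 1/((-109/4349433 + 1652616918344/4973067) - 6176334) = 1/(217816562438231353/655455203667 - 6176334) = 1/(-3830493697447185425/655455203667) = -655455203667/3830493697447185425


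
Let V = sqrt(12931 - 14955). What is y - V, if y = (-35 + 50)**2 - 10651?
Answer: -10426 - 2*I*sqrt(506) ≈ -10426.0 - 44.989*I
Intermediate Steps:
V = 2*I*sqrt(506) (V = sqrt(-2024) = 2*I*sqrt(506) ≈ 44.989*I)
y = -10426 (y = 15**2 - 10651 = 225 - 10651 = -10426)
y - V = -10426 - 2*I*sqrt(506)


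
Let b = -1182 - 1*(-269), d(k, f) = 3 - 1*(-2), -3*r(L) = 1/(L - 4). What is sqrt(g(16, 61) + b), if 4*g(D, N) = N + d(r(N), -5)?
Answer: I*sqrt(3586)/2 ≈ 29.942*I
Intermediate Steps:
r(L) = -1/(3*(-4 + L)) (r(L) = -1/(3*(L - 4)) = -1/(3*(-4 + L)))
d(k, f) = 5 (d(k, f) = 3 + 2 = 5)
b = -913 (b = -1182 + 269 = -913)
g(D, N) = 5/4 + N/4 (g(D, N) = (N + 5)/4 = (5 + N)/4 = 5/4 + N/4)
sqrt(g(16, 61) + b) = sqrt((5/4 + (1/4)*61) - 913) = sqrt((5/4 + 61/4) - 913) = sqrt(33/2 - 913) = sqrt(-1793/2) = I*sqrt(3586)/2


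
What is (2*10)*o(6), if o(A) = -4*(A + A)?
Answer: -960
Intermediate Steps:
o(A) = -8*A
(2*10)*o(6) = (2*10)*(-8*6) = 20*(-48) = -960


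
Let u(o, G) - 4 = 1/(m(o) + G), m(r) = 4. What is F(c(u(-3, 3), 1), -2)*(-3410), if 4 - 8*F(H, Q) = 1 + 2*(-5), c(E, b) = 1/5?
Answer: -22165/4 ≈ -5541.3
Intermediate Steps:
u(o, G) = 4 + 1/(4 + G)
c(E, b) = ⅕
F(H, Q) = 13/8 (F(H, Q) = ½ - (1 + 2*(-5))/8 = ½ - (1 - 10)/8 = ½ - ⅛*(-9) = ½ + 9/8 = 13/8)
F(c(u(-3, 3), 1), -2)*(-3410) = (13/8)*(-3410) = -22165/4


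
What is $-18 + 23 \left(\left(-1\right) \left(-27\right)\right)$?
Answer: $603$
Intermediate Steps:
$-18 + 23 \left(\left(-1\right) \left(-27\right)\right) = -18 + 23 \cdot 27 = -18 + 621 = 603$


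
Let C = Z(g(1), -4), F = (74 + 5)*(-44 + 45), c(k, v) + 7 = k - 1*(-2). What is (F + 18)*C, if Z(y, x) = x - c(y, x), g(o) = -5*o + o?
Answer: 485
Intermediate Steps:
c(k, v) = -5 + k (c(k, v) = -7 + (k - 1*(-2)) = -7 + (k + 2) = -7 + (2 + k) = -5 + k)
F = 79 (F = 79*1 = 79)
g(o) = -4*o
Z(y, x) = 5 + x - y (Z(y, x) = x - (-5 + y) = x + (5 - y) = 5 + x - y)
C = 5 (C = 5 - 4 - (-4) = 5 - 4 - 1*(-4) = 5 - 4 + 4 = 5)
(F + 18)*C = (79 + 18)*5 = 97*5 = 485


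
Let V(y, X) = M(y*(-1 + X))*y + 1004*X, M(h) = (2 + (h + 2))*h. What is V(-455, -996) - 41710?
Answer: -93632871174769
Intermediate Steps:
M(h) = h*(4 + h) (M(h) = (2 + (2 + h))*h = (4 + h)*h = h*(4 + h))
V(y, X) = 1004*X + y²*(-1 + X)*(4 + y*(-1 + X)) (V(y, X) = ((y*(-1 + X))*(4 + y*(-1 + X)))*y + 1004*X = (y*(-1 + X)*(4 + y*(-1 + X)))*y + 1004*X = y²*(-1 + X)*(4 + y*(-1 + X)) + 1004*X = 1004*X + y²*(-1 + X)*(4 + y*(-1 + X)))
V(-455, -996) - 41710 = (1004*(-996) + (-455)²*(-1 - 996)*(4 - 455*(-1 - 996))) - 41710 = (-999984 + 207025*(-997)*(4 - 455*(-997))) - 41710 = (-999984 + 207025*(-997)*(4 + 453635)) - 41710 = (-999984 + 207025*(-997)*453639) - 41710 = (-999984 - 93632870133075) - 41710 = -93632871133059 - 41710 = -93632871174769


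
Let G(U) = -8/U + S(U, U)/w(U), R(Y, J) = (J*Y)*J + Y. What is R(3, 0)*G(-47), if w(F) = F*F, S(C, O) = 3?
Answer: 1137/2209 ≈ 0.51471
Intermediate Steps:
R(Y, J) = Y + Y*J² (R(Y, J) = Y*J² + Y = Y + Y*J²)
w(F) = F²
G(U) = -8/U + 3/U² (G(U) = -8/U + 3/(U²) = -8/U + 3/U²)
R(3, 0)*G(-47) = (3*(1 + 0²))*((3 - 8*(-47))/(-47)²) = (3*(1 + 0))*((3 + 376)/2209) = (3*1)*((1/2209)*379) = 3*(379/2209) = 1137/2209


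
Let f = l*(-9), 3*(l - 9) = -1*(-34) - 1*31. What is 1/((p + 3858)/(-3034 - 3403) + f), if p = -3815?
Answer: -6437/579373 ≈ -0.011110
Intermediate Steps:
l = 10 (l = 9 + (-1*(-34) - 1*31)/3 = 9 + (34 - 31)/3 = 9 + (1/3)*3 = 9 + 1 = 10)
f = -90 (f = 10*(-9) = -90)
1/((p + 3858)/(-3034 - 3403) + f) = 1/((-3815 + 3858)/(-3034 - 3403) - 90) = 1/(43/(-6437) - 90) = 1/(43*(-1/6437) - 90) = 1/(-43/6437 - 90) = 1/(-579373/6437) = -6437/579373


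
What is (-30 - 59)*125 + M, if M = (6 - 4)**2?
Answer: -11121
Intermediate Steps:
M = 4 (M = 2**2 = 4)
(-30 - 59)*125 + M = (-30 - 59)*125 + 4 = -89*125 + 4 = -11125 + 4 = -11121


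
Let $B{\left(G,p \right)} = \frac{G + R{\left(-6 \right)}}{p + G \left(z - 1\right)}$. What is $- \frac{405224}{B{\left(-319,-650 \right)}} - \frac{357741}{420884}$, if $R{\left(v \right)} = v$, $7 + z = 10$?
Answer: $- \frac{219671476110433}{136787300} \approx -1.6059 \cdot 10^{6}$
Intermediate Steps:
$z = 3$ ($z = -7 + 10 = 3$)
$B{\left(G,p \right)} = \frac{-6 + G}{p + 2 G}$ ($B{\left(G,p \right)} = \frac{G - 6}{p + G \left(3 - 1\right)} = \frac{-6 + G}{p + G 2} = \frac{-6 + G}{p + 2 G}$)
$- \frac{405224}{B{\left(-319,-650 \right)}} - \frac{357741}{420884} = - \frac{405224}{\frac{1}{-650 + 2 \left(-319\right)} \left(-6 - 319\right)} - \frac{357741}{420884} = - \frac{405224}{\frac{1}{-650 - 638} \left(-325\right)} - \frac{357741}{420884} = - \frac{405224}{\frac{1}{-1288} \left(-325\right)} - \frac{357741}{420884} = - \frac{405224}{\left(- \frac{1}{1288}\right) \left(-325\right)} - \frac{357741}{420884} = - \frac{405224}{\frac{325}{1288}} - \frac{357741}{420884} = \left(-405224\right) \frac{1288}{325} - \frac{357741}{420884} = - \frac{521928512}{325} - \frac{357741}{420884} = - \frac{219671476110433}{136787300}$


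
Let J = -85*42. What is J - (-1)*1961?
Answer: -1609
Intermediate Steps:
J = -3570
J - (-1)*1961 = -3570 - (-1)*1961 = -3570 - 1*(-1961) = -3570 + 1961 = -1609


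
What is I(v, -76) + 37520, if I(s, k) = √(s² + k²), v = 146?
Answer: 37520 + 2*√6773 ≈ 37685.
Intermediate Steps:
I(s, k) = √(k² + s²)
I(v, -76) + 37520 = √((-76)² + 146²) + 37520 = √(5776 + 21316) + 37520 = √27092 + 37520 = 2*√6773 + 37520 = 37520 + 2*√6773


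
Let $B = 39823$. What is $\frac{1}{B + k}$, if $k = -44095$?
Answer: $- \frac{1}{4272} \approx -0.00023408$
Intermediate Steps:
$\frac{1}{B + k} = \frac{1}{39823 - 44095} = \frac{1}{-4272} = - \frac{1}{4272}$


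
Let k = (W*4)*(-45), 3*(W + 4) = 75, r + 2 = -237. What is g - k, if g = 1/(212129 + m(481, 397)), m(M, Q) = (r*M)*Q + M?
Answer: 171710707139/45426113 ≈ 3780.0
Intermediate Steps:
r = -239 (r = -2 - 237 = -239)
W = 21 (W = -4 + (⅓)*75 = -4 + 25 = 21)
m(M, Q) = M - 239*M*Q (m(M, Q) = (-239*M)*Q + M = -239*M*Q + M = M - 239*M*Q)
k = -3780 (k = (21*4)*(-45) = 84*(-45) = -3780)
g = -1/45426113 (g = 1/(212129 + 481*(1 - 239*397)) = 1/(212129 + 481*(1 - 94883)) = 1/(212129 + 481*(-94882)) = 1/(212129 - 45638242) = 1/(-45426113) = -1/45426113 ≈ -2.2014e-8)
g - k = -1/45426113 - 1*(-3780) = -1/45426113 + 3780 = 171710707139/45426113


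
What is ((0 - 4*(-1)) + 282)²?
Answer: 81796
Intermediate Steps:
((0 - 4*(-1)) + 282)² = ((0 + 4) + 282)² = (4 + 282)² = 286² = 81796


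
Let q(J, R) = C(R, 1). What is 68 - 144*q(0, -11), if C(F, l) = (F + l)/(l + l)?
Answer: 788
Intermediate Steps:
C(F, l) = (F + l)/(2*l) (C(F, l) = (F + l)/((2*l)) = (F + l)*(1/(2*l)) = (F + l)/(2*l))
q(J, R) = 1/2 + R/2 (q(J, R) = (1/2)*(R + 1)/1 = (1/2)*1*(1 + R) = 1/2 + R/2)
68 - 144*q(0, -11) = 68 - 144*(1/2 + (1/2)*(-11)) = 68 - 144*(1/2 - 11/2) = 68 - 144*(-5) = 68 + 720 = 788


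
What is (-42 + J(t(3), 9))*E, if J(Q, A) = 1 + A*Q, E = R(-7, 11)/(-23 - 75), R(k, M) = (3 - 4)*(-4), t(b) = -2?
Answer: 118/49 ≈ 2.4082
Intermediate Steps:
R(k, M) = 4 (R(k, M) = -1*(-4) = 4)
E = -2/49 (E = 4/(-23 - 75) = 4/(-98) = 4*(-1/98) = -2/49 ≈ -0.040816)
(-42 + J(t(3), 9))*E = (-42 + (1 + 9*(-2)))*(-2/49) = (-42 + (1 - 18))*(-2/49) = (-42 - 17)*(-2/49) = -59*(-2/49) = 118/49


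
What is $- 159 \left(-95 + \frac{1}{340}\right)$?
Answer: $\frac{5135541}{340} \approx 15105.0$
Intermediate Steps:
$- 159 \left(-95 + \frac{1}{340}\right) = \left(-159\right) \left(- \frac{32299}{340}\right) = \frac{5135541}{340}$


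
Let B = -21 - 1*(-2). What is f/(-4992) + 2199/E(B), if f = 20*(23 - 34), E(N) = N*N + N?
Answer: 153509/23712 ≈ 6.4739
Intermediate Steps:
B = -19 (B = -21 + 2 = -19)
E(N) = N + N² (E(N) = N² + N = N + N²)
f = -220 (f = 20*(-11) = -220)
f/(-4992) + 2199/E(B) = -220/(-4992) + 2199/((-19*(1 - 19))) = -220*(-1/4992) + 2199/((-19*(-18))) = 55/1248 + 2199/342 = 55/1248 + 2199*(1/342) = 55/1248 + 733/114 = 153509/23712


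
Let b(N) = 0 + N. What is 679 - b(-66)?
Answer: 745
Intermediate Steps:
b(N) = N
679 - b(-66) = 679 - 1*(-66) = 679 + 66 = 745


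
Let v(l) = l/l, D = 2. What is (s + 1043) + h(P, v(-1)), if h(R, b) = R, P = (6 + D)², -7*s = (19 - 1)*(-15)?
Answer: 8019/7 ≈ 1145.6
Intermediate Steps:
s = 270/7 (s = -(19 - 1)*(-15)/7 = -18*(-15)/7 = -⅐*(-270) = 270/7 ≈ 38.571)
P = 64 (P = (6 + 2)² = 8² = 64)
v(l) = 1
(s + 1043) + h(P, v(-1)) = (270/7 + 1043) + 64 = 7571/7 + 64 = 8019/7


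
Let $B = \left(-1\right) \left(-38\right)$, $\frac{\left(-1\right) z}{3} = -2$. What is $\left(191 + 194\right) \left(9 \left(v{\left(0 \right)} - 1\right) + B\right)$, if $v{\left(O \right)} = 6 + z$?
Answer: $52745$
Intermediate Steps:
$z = 6$ ($z = \left(-3\right) \left(-2\right) = 6$)
$B = 38$
$v{\left(O \right)} = 12$ ($v{\left(O \right)} = 6 + 6 = 12$)
$\left(191 + 194\right) \left(9 \left(v{\left(0 \right)} - 1\right) + B\right) = \left(191 + 194\right) \left(9 \left(12 - 1\right) + 38\right) = 385 \left(9 \cdot 11 + 38\right) = 385 \left(99 + 38\right) = 385 \cdot 137 = 52745$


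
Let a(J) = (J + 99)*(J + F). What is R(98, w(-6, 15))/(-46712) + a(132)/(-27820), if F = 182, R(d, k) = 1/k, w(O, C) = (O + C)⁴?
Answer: -5557508520127/2131550539560 ≈ -2.6073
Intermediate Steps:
w(O, C) = (C + O)⁴
a(J) = (99 + J)*(182 + J) (a(J) = (J + 99)*(J + 182) = (99 + J)*(182 + J))
R(98, w(-6, 15))/(-46712) + a(132)/(-27820) = 1/((15 - 6)⁴*(-46712)) + (18018 + 132² + 281*132)/(-27820) = -1/46712/9⁴ + (18018 + 17424 + 37092)*(-1/27820) = -1/46712/6561 + 72534*(-1/27820) = (1/6561)*(-1/46712) - 36267/13910 = -1/306477432 - 36267/13910 = -5557508520127/2131550539560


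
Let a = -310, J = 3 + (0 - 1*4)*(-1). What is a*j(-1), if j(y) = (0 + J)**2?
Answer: -15190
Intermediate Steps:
J = 7 (J = 3 + (0 - 4)*(-1) = 3 - 4*(-1) = 3 + 4 = 7)
j(y) = 49 (j(y) = (0 + 7)**2 = 7**2 = 49)
a*j(-1) = -310*49 = -15190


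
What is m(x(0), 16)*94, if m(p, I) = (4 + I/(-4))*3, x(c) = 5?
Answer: 0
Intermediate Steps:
m(p, I) = 12 - 3*I/4 (m(p, I) = (4 + I*(-¼))*3 = (4 - I/4)*3 = 12 - 3*I/4)
m(x(0), 16)*94 = (12 - ¾*16)*94 = (12 - 12)*94 = 0*94 = 0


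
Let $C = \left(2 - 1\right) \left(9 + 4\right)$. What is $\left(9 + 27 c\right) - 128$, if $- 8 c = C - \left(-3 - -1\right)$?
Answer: $- \frac{1357}{8} \approx -169.63$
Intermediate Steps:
$C = 13$ ($C = 1 \cdot 13 = 13$)
$c = - \frac{15}{8}$ ($c = - \frac{13 - \left(-3 - -1\right)}{8} = - \frac{13 - \left(-3 + 1\right)}{8} = - \frac{13 - -2}{8} = - \frac{13 + 2}{8} = \left(- \frac{1}{8}\right) 15 = - \frac{15}{8} \approx -1.875$)
$\left(9 + 27 c\right) - 128 = \left(9 + 27 \left(- \frac{15}{8}\right)\right) - 128 = \left(9 - \frac{405}{8}\right) - 128 = - \frac{333}{8} - 128 = - \frac{1357}{8}$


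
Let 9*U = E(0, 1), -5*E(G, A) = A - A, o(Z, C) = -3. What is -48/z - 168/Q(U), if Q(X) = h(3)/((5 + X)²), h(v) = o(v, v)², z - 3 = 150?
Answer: -23816/51 ≈ -466.98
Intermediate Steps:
E(G, A) = 0 (E(G, A) = -(A - A)/5 = -⅕*0 = 0)
z = 153 (z = 3 + 150 = 153)
h(v) = 9 (h(v) = (-3)² = 9)
U = 0 (U = (⅑)*0 = 0)
Q(X) = 9/(5 + X)² (Q(X) = 9/((5 + X)²) = 9/(5 + X)²)
-48/z - 168/Q(U) = -48/153 - 168*(5 + 0)²/9 = -48*1/153 - 168/(9/5²) = -16/51 - 168/(9*(1/25)) = -16/51 - 168/9/25 = -16/51 - 168*25/9 = -16/51 - 1400/3 = -23816/51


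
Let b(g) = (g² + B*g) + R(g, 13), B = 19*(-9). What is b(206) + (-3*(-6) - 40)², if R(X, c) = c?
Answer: 7707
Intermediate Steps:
B = -171
b(g) = 13 + g² - 171*g (b(g) = (g² - 171*g) + 13 = 13 + g² - 171*g)
b(206) + (-3*(-6) - 40)² = (13 + 206² - 171*206) + (-3*(-6) - 40)² = (13 + 42436 - 35226) + (18 - 40)² = 7223 + (-22)² = 7223 + 484 = 7707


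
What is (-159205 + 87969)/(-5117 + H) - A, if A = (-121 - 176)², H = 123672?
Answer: -10457689231/118555 ≈ -88210.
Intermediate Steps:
A = 88209 (A = (-297)² = 88209)
(-159205 + 87969)/(-5117 + H) - A = (-159205 + 87969)/(-5117 + 123672) - 1*88209 = -71236/118555 - 88209 = -10457689231/118555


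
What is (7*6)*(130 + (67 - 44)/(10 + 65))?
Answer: 136822/25 ≈ 5472.9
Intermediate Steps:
(7*6)*(130 + (67 - 44)/(10 + 65)) = 42*(130 + 23/75) = 42*(9773/75) = 136822/25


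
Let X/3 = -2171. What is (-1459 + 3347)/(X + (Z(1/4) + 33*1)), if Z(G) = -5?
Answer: -1888/6485 ≈ -0.29113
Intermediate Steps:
X = -6513 (X = 3*(-2171) = -6513)
(-1459 + 3347)/(X + (Z(1/4) + 33*1)) = (-1459 + 3347)/(-6513 + (-5 + 33*1)) = 1888/(-6513 + (-5 + 33)) = 1888/(-6513 + 28) = 1888/(-6485) = 1888*(-1/6485) = -1888/6485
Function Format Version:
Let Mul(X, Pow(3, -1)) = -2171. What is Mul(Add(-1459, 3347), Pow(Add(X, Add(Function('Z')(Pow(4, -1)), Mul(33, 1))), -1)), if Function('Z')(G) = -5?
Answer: Rational(-1888, 6485) ≈ -0.29113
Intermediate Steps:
X = -6513 (X = Mul(3, -2171) = -6513)
Mul(Add(-1459, 3347), Pow(Add(X, Add(Function('Z')(Pow(4, -1)), Mul(33, 1))), -1)) = Mul(Add(-1459, 3347), Pow(Add(-6513, Add(-5, Mul(33, 1))), -1)) = Mul(1888, Pow(Add(-6513, Add(-5, 33)), -1)) = Mul(1888, Pow(Add(-6513, 28), -1)) = Mul(1888, Pow(-6485, -1)) = Mul(1888, Rational(-1, 6485)) = Rational(-1888, 6485)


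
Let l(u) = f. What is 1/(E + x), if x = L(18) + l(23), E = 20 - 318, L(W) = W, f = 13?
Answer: -1/267 ≈ -0.0037453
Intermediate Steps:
l(u) = 13
E = -298
x = 31 (x = 18 + 13 = 31)
1/(E + x) = 1/(-298 + 31) = 1/(-267) = -1/267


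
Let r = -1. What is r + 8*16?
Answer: 127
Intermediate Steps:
r + 8*16 = -1 + 8*16 = -1 + 128 = 127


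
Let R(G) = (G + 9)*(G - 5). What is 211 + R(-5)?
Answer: 171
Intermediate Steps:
R(G) = (-5 + G)*(9 + G) (R(G) = (9 + G)*(-5 + G) = (-5 + G)*(9 + G))
211 + R(-5) = 211 + (-45 + (-5)² + 4*(-5)) = 211 + (-45 + 25 - 20) = 211 - 40 = 171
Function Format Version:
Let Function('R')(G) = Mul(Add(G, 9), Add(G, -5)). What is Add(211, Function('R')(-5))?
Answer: 171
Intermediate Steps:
Function('R')(G) = Mul(Add(-5, G), Add(9, G)) (Function('R')(G) = Mul(Add(9, G), Add(-5, G)) = Mul(Add(-5, G), Add(9, G)))
Add(211, Function('R')(-5)) = Add(211, Add(-45, Pow(-5, 2), Mul(4, -5))) = Add(211, Add(-45, 25, -20)) = Add(211, -40) = 171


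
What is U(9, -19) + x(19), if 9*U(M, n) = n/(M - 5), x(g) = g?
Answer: 665/36 ≈ 18.472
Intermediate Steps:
U(M, n) = n/(9*(-5 + M)) (U(M, n) = (n/(M - 5))/9 = (n/(-5 + M))/9 = n/(9*(-5 + M)))
U(9, -19) + x(19) = (1/9)*(-19)/(-5 + 9) + 19 = (1/9)*(-19)/4 + 19 = (1/9)*(-19)*(1/4) + 19 = -19/36 + 19 = 665/36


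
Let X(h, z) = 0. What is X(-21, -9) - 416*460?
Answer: -191360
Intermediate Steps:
X(-21, -9) - 416*460 = 0 - 416*460 = 0 - 191360 = -191360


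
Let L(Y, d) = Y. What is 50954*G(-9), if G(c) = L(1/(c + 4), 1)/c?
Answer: 50954/45 ≈ 1132.3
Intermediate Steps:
G(c) = 1/(c*(4 + c)) (G(c) = 1/((c + 4)*c) = 1/((4 + c)*c) = 1/(c*(4 + c)))
50954*G(-9) = 50954*(1/((-9)*(4 - 9))) = 50954*(-1/9/(-5)) = 50954*(-1/9*(-1/5)) = 50954*(1/45) = 50954/45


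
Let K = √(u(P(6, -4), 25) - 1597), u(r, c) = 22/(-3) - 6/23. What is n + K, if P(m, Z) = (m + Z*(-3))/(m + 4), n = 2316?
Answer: 2316 + I*√7639473/69 ≈ 2316.0 + 40.057*I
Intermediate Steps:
P(m, Z) = (m - 3*Z)/(4 + m)
u(r, c) = -524/69 (u(r, c) = 22*(-⅓) - 6*1/23 = -22/3 - 6/23 = -524/69)
K = I*√7639473/69 (K = √(-524/69 - 1597) = √(-110717/69) = I*√7639473/69 ≈ 40.057*I)
n + K = 2316 + I*√7639473/69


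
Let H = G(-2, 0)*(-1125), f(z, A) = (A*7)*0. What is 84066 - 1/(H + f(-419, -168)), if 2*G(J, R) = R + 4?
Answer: 189148501/2250 ≈ 84066.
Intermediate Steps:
G(J, R) = 2 + R/2 (G(J, R) = (R + 4)/2 = (4 + R)/2 = 2 + R/2)
f(z, A) = 0 (f(z, A) = (7*A)*0 = 0)
H = -2250 (H = (2 + (½)*0)*(-1125) = (2 + 0)*(-1125) = 2*(-1125) = -2250)
84066 - 1/(H + f(-419, -168)) = 84066 - 1/(-2250 + 0) = 84066 - 1/(-2250) = 84066 - 1*(-1/2250) = 84066 + 1/2250 = 189148501/2250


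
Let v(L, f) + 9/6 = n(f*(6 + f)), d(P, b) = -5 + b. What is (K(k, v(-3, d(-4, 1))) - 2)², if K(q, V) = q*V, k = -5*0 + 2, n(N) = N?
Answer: 441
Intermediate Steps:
v(L, f) = -3/2 + f*(6 + f)
k = 2 (k = 0 + 2 = 2)
K(q, V) = V*q
(K(k, v(-3, d(-4, 1))) - 2)² = ((-3/2 + (-5 + 1)*(6 + (-5 + 1)))*2 - 2)² = ((-3/2 - 4*(6 - 4))*2 - 2)² = ((-3/2 - 4*2)*2 - 2)² = ((-3/2 - 8)*2 - 2)² = (-19/2*2 - 2)² = (-19 - 2)² = (-21)² = 441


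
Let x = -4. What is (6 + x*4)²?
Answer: 100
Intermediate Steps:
(6 + x*4)² = (6 - 4*4)² = (6 - 16)² = (-10)² = 100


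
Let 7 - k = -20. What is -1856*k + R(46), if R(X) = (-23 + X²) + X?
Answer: -47973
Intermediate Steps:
k = 27 (k = 7 - 1*(-20) = 7 + 20 = 27)
R(X) = -23 + X + X²
-1856*k + R(46) = -1856*27 + (-23 + 46 + 46²) = -50112 + (-23 + 46 + 2116) = -50112 + 2139 = -47973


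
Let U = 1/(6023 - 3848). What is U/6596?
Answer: 1/14346300 ≈ 6.9704e-8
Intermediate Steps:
U = 1/2175 ≈ 0.00045977
U/6596 = (1/2175)/6596 = (1/2175)*(1/6596) = 1/14346300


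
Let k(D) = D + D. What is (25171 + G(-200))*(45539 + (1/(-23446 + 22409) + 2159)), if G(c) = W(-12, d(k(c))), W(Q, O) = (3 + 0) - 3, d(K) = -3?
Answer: 1245028768075/1037 ≈ 1.2006e+9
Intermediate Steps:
k(D) = 2*D
W(Q, O) = 0 (W(Q, O) = 3 - 3 = 0)
G(c) = 0
(25171 + G(-200))*(45539 + (1/(-23446 + 22409) + 2159)) = (25171 + 0)*(45539 + (1/(-23446 + 22409) + 2159)) = 25171*(45539 + (1/(-1037) + 2159)) = 25171*(45539 + (-1/1037 + 2159)) = 25171*(45539 + 2238882/1037) = 25171*(49462825/1037) = 1245028768075/1037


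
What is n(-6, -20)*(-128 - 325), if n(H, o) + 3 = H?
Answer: 4077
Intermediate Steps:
n(H, o) = -3 + H
n(-6, -20)*(-128 - 325) = (-3 - 6)*(-128 - 325) = -9*(-453) = 4077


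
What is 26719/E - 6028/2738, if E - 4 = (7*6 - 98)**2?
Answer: 27114351/4298660 ≈ 6.3076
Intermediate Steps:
E = 3140 (E = 4 + (7*6 - 98)**2 = 4 + (42 - 98)**2 = 4 + (-56)**2 = 4 + 3136 = 3140)
26719/E - 6028/2738 = 26719/3140 - 6028/2738 = 26719*(1/3140) - 6028*1/2738 = 26719/3140 - 3014/1369 = 27114351/4298660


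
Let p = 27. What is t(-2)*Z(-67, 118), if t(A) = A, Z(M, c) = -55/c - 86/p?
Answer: 11633/1593 ≈ 7.3026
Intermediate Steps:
Z(M, c) = -86/27 - 55/c (Z(M, c) = -55/c - 86/27 = -86/27 - 55/c)
t(-2)*Z(-67, 118) = -2*(-86/27 - 55/118) = -2*(-11633/3186) = 11633/1593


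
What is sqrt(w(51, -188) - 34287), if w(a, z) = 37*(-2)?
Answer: I*sqrt(34361) ≈ 185.37*I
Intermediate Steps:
w(a, z) = -74
sqrt(w(51, -188) - 34287) = sqrt(-74 - 34287) = sqrt(-34361) = I*sqrt(34361)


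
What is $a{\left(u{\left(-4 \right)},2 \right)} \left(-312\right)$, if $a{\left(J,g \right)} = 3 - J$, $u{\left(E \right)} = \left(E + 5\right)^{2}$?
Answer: $-624$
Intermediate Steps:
$u{\left(E \right)} = \left(5 + E\right)^{2}$
$a{\left(u{\left(-4 \right)},2 \right)} \left(-312\right) = \left(3 - \left(5 - 4\right)^{2}\right) \left(-312\right) = \left(3 - 1^{2}\right) \left(-312\right) = \left(3 - 1\right) \left(-312\right) = 2 \left(-312\right) = -624$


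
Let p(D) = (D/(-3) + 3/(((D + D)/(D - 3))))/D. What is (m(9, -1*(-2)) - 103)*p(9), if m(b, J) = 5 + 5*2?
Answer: 176/9 ≈ 19.556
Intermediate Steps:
p(D) = (-D/3 + 3*(-3 + D)/(2*D))/D (p(D) = (D*(-⅓) + 3/(((2*D)/(-3 + D))))/D = (-D/3 + 3/((2*D/(-3 + D))))/D = (-D/3 + 3*((-3 + D)/(2*D)))/D = (-D/3 + 3*(-3 + D)/(2*D))/D)
m(b, J) = 15 (m(b, J) = 5 + 10 = 15)
(m(9, -1*(-2)) - 103)*p(9) = (15 - 103)*((⅙)*(-27 - 2*9² + 9*9)/9²) = -44*(-27 - 2*81 + 81)/(3*81) = -44*(-27 - 162 + 81)/(3*81) = -44*(-108)/(3*81) = -88*(-2/9) = 176/9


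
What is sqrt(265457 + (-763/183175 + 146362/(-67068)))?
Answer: sqrt(549574012634440541386)/45500670 ≈ 515.22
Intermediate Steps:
sqrt(265457 + (-763/183175 + 146362/(-67068))) = sqrt(265457 + (-763*1/183175 + 146362*(-1/67068))) = sqrt(265457 + (-763/183175 - 73181/33534)) = sqrt(265457 - 13430516117/6142590450) = sqrt(1630580202569533/6142590450) = sqrt(549574012634440541386)/45500670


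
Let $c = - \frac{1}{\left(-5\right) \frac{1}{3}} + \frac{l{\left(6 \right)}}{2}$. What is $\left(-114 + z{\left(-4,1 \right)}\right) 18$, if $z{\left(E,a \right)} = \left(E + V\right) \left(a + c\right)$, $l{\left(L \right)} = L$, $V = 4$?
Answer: $-2052$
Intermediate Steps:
$c = \frac{18}{5}$ ($c = - \frac{1}{\left(-5\right) \frac{1}{3}} + \frac{6}{2} = - \frac{1}{\left(-5\right) \frac{1}{3}} + 6 \cdot \frac{1}{2} = - \frac{1}{- \frac{5}{3}} + 3 = \left(-1\right) \left(- \frac{3}{5}\right) + 3 = \frac{3}{5} + 3 = \frac{18}{5} \approx 3.6$)
$z{\left(E,a \right)} = \left(4 + E\right) \left(\frac{18}{5} + a\right)$ ($z{\left(E,a \right)} = \left(E + 4\right) \left(a + \frac{18}{5}\right) = \left(4 + E\right) \left(\frac{18}{5} + a\right)$)
$\left(-114 + z{\left(-4,1 \right)}\right) 18 = \left(-114 + \left(\frac{72}{5} + 4 \cdot 1 + \frac{18}{5} \left(-4\right) - 4\right)\right) 18 = \left(-114 + \left(\frac{72}{5} + 4 - \frac{72}{5} - 4\right)\right) 18 = \left(-114 + 0\right) 18 = \left(-114\right) 18 = -2052$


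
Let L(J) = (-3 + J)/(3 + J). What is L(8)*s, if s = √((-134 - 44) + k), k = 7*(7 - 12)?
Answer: 5*I*√213/11 ≈ 6.6339*I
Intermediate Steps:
k = -35 (k = 7*(-5) = -35)
L(J) = (-3 + J)/(3 + J)
s = I*√213 (s = √((-134 - 44) - 35) = √(-178 - 35) = √(-213) = I*√213 ≈ 14.595*I)
L(8)*s = ((-3 + 8)/(3 + 8))*(I*√213) = (5/11)*(I*√213) = ((1/11)*5)*(I*√213) = 5*(I*√213)/11 = 5*I*√213/11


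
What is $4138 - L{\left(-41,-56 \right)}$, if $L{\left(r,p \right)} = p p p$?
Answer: $179754$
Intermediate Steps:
$L{\left(r,p \right)} = p^{3}$ ($L{\left(r,p \right)} = p^{2} p = p^{3}$)
$4138 - L{\left(-41,-56 \right)} = 4138 - \left(-56\right)^{3} = 4138 - -175616 = 4138 + 175616 = 179754$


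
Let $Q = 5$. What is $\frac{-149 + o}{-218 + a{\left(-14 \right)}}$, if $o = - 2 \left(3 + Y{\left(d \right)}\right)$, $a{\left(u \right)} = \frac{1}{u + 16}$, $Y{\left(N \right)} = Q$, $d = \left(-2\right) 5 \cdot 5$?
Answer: $\frac{22}{29} \approx 0.75862$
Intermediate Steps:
$d = -50$ ($d = \left(-10\right) 5 = -50$)
$Y{\left(N \right)} = 5$
$a{\left(u \right)} = \frac{1}{16 + u}$
$o = -16$ ($o = - 2 \left(3 + 5\right) = \left(-2\right) 8 = -16$)
$\frac{-149 + o}{-218 + a{\left(-14 \right)}} = \frac{-149 - 16}{-218 + \frac{1}{16 - 14}} = - \frac{165}{-218 + \frac{1}{2}} = - \frac{165}{- \frac{435}{2}} = \left(-165\right) \left(- \frac{2}{435}\right) = \frac{22}{29}$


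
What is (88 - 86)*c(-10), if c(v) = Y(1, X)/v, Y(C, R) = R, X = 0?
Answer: 0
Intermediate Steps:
c(v) = 0 (c(v) = 0/v = 0)
(88 - 86)*c(-10) = (88 - 86)*0 = 2*0 = 0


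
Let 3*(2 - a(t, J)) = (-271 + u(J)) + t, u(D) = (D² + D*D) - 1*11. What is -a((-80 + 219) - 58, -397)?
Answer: 315011/3 ≈ 1.0500e+5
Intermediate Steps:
u(D) = -11 + 2*D² (u(D) = (D² + D²) - 11 = 2*D² - 11 = -11 + 2*D²)
a(t, J) = 96 - 2*J²/3 - t/3 (a(t, J) = 2 - ((-271 + (-11 + 2*J²)) + t)/3 = 2 - ((-282 + 2*J²) + t)/3 = 2 - (-282 + t + 2*J²)/3 = 2 + (94 - 2*J²/3 - t/3) = 96 - 2*J²/3 - t/3)
-a((-80 + 219) - 58, -397) = -(96 - ⅔*(-397)² - ((-80 + 219) - 58)/3) = -(96 - ⅔*157609 - (139 - 58)/3) = -(96 - 315218/3 - ⅓*81) = -(96 - 315218/3 - 27) = -1*(-315011/3) = 315011/3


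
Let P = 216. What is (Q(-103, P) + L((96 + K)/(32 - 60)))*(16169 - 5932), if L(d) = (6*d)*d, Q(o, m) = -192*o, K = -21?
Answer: 79531938879/392 ≈ 2.0289e+8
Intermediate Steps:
L(d) = 6*d²
(Q(-103, P) + L((96 + K)/(32 - 60)))*(16169 - 5932) = (-192*(-103) + 6*((96 - 21)/(32 - 60))²)*(16169 - 5932) = (19776 + 6*(75/(-28))²)*10237 = (19776 + 6*(75*(-1/28))²)*10237 = (19776 + 6*(-75/28)²)*10237 = (19776 + 6*(5625/784))*10237 = (19776 + 16875/392)*10237 = (7769067/392)*10237 = 79531938879/392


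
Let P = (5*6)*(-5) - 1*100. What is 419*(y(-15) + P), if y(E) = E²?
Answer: -10475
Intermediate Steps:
P = -250 (P = 30*(-5) - 100 = -150 - 100 = -250)
419*(y(-15) + P) = 419*((-15)² - 250) = 419*(225 - 250) = 419*(-25) = -10475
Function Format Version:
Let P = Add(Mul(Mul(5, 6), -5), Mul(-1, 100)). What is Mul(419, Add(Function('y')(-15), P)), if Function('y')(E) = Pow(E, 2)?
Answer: -10475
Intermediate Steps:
P = -250 (P = Add(Mul(30, -5), -100) = Add(-150, -100) = -250)
Mul(419, Add(Function('y')(-15), P)) = Mul(419, Add(Pow(-15, 2), -250)) = Mul(419, Add(225, -250)) = Mul(419, -25) = -10475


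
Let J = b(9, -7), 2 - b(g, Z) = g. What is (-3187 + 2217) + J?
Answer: -977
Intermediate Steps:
b(g, Z) = 2 - g
J = -7 (J = 2 - 1*9 = 2 - 9 = -7)
(-3187 + 2217) + J = (-3187 + 2217) - 7 = -970 - 7 = -977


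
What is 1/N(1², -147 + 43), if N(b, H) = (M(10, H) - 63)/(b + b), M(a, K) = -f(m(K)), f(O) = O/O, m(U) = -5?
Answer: -1/32 ≈ -0.031250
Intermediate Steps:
f(O) = 1
M(a, K) = -1 (M(a, K) = -1*1 = -1)
N(b, H) = -32/b (N(b, H) = (-1 - 63)/(b + b) = -64*1/(2*b) = -32/b)
1/N(1², -147 + 43) = 1/(-32/(1²)) = 1/(-32/1) = 1/(-32*1) = 1/(-32) = -1/32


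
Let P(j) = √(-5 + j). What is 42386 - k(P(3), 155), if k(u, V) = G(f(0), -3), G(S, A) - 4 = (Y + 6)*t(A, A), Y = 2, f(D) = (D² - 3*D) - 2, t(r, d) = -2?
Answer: 42398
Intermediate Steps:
f(D) = -2 + D² - 3*D
G(S, A) = -12 (G(S, A) = 4 + (2 + 6)*(-2) = 4 + 8*(-2) = 4 - 16 = -12)
k(u, V) = -12
42386 - k(P(3), 155) = 42386 - 1*(-12) = 42386 + 12 = 42398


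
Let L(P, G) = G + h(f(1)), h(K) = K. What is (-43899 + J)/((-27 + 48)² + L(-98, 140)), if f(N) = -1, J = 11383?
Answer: -8129/145 ≈ -56.062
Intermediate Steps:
L(P, G) = -1 + G (L(P, G) = G - 1 = -1 + G)
(-43899 + J)/((-27 + 48)² + L(-98, 140)) = (-43899 + 11383)/((-27 + 48)² + (-1 + 140)) = -32516/(21² + 139) = -32516/(441 + 139) = -32516/580 = -32516*1/580 = -8129/145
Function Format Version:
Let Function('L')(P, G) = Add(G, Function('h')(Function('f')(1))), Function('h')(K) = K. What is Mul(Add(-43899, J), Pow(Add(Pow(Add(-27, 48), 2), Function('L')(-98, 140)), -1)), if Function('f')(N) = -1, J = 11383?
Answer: Rational(-8129, 145) ≈ -56.062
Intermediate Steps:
Function('L')(P, G) = Add(-1, G) (Function('L')(P, G) = Add(G, -1) = Add(-1, G))
Mul(Add(-43899, J), Pow(Add(Pow(Add(-27, 48), 2), Function('L')(-98, 140)), -1)) = Mul(Add(-43899, 11383), Pow(Add(Pow(Add(-27, 48), 2), Add(-1, 140)), -1)) = Mul(-32516, Pow(Add(Pow(21, 2), 139), -1)) = Mul(-32516, Pow(Add(441, 139), -1)) = Mul(-32516, Pow(580, -1)) = Mul(-32516, Rational(1, 580)) = Rational(-8129, 145)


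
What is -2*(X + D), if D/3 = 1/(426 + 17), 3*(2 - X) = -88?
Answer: -83302/1329 ≈ -62.680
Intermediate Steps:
X = 94/3 (X = 2 - ⅓*(-88) = 2 + 88/3 = 94/3 ≈ 31.333)
D = 3/443 (D = 3/(426 + 17) = 3/443 ≈ 0.0067720)
-2*(X + D) = -2*(94/3 + 3/443) = -2*41651/1329 = -83302/1329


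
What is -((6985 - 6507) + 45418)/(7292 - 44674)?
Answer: 22948/18691 ≈ 1.2278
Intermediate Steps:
-((6985 - 6507) + 45418)/(7292 - 44674) = -(478 + 45418)/(-37382) = -45896*(-1)/37382 = -1*(-22948/18691) = 22948/18691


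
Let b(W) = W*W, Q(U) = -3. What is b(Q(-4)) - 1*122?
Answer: -113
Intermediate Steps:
b(W) = W²
b(Q(-4)) - 1*122 = (-3)² - 1*122 = 9 - 122 = -113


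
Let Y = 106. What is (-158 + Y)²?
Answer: 2704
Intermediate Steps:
(-158 + Y)² = (-158 + 106)² = (-52)² = 2704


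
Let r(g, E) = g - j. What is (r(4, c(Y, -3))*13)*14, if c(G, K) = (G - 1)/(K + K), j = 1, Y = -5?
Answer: 546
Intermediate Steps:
c(G, K) = (-1 + G)/(2*K) (c(G, K) = (-1 + G)/((2*K)) = (-1 + G)*(1/(2*K)) = (-1 + G)/(2*K))
r(g, E) = -1 + g (r(g, E) = g - 1*1 = g - 1 = -1 + g)
(r(4, c(Y, -3))*13)*14 = ((-1 + 4)*13)*14 = (3*13)*14 = 39*14 = 546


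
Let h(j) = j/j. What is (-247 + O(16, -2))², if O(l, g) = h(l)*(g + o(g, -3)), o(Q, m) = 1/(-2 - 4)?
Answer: 2235025/36 ≈ 62084.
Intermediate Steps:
o(Q, m) = -⅙ (o(Q, m) = 1/(-6) = -⅙)
h(j) = 1
O(l, g) = -⅙ + g (O(l, g) = 1*(g - ⅙) = 1*(-⅙ + g) = -⅙ + g)
(-247 + O(16, -2))² = (-247 + (-⅙ - 2))² = (-247 - 13/6)² = (-1495/6)² = 2235025/36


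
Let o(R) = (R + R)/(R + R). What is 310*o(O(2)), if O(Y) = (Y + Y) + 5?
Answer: 310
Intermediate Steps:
O(Y) = 5 + 2*Y (O(Y) = 2*Y + 5 = 5 + 2*Y)
o(R) = 1 (o(R) = (2*R)/((2*R)) = (2*R)*(1/(2*R)) = 1)
310*o(O(2)) = 310*1 = 310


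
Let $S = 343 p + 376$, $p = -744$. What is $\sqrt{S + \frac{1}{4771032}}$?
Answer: $\frac{i \sqrt{29593428431881962}}{340788} \approx 504.79 i$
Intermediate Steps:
$S = -254816$ ($S = 343 \left(-744\right) + 376 = -255192 + 376 = -254816$)
$\sqrt{S + \frac{1}{4771032}} = \sqrt{-254816 + \frac{1}{4771032}} = \sqrt{- \frac{1215735290111}{4771032}} = \frac{i \sqrt{29593428431881962}}{340788}$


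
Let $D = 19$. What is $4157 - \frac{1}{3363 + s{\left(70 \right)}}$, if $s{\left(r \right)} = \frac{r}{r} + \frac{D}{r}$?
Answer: $\frac{978969273}{235499} \approx 4157.0$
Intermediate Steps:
$s{\left(r \right)} = 1 + \frac{19}{r}$ ($s{\left(r \right)} = \frac{r}{r} + \frac{19}{r} = 1 + \frac{19}{r}$)
$4157 - \frac{1}{3363 + s{\left(70 \right)}} = 4157 - \frac{1}{3363 + \frac{19 + 70}{70}} = 4157 - \frac{1}{3363 + \frac{1}{70} \cdot 89} = 4157 - \frac{1}{3363 + \frac{89}{70}} = 4157 - \frac{1}{\frac{235499}{70}} = 4157 - \frac{70}{235499} = \frac{978969273}{235499}$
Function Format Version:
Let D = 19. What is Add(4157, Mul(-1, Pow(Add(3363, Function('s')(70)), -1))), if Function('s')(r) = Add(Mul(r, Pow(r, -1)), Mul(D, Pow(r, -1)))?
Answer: Rational(978969273, 235499) ≈ 4157.0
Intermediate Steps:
Function('s')(r) = Add(1, Mul(19, Pow(r, -1))) (Function('s')(r) = Add(Mul(r, Pow(r, -1)), Mul(19, Pow(r, -1))) = Add(1, Mul(19, Pow(r, -1))))
Add(4157, Mul(-1, Pow(Add(3363, Function('s')(70)), -1))) = Add(4157, Mul(-1, Pow(Add(3363, Mul(Pow(70, -1), Add(19, 70))), -1))) = Add(4157, Mul(-1, Pow(Add(3363, Mul(Rational(1, 70), 89)), -1))) = Add(4157, Mul(-1, Pow(Add(3363, Rational(89, 70)), -1))) = Add(4157, Mul(-1, Pow(Rational(235499, 70), -1))) = Add(4157, Mul(-1, Rational(70, 235499))) = Add(4157, Rational(-70, 235499)) = Rational(978969273, 235499)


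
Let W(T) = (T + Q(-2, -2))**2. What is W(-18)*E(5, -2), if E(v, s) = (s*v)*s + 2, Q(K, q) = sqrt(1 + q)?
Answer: 7106 - 792*I ≈ 7106.0 - 792.0*I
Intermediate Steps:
E(v, s) = 2 + v*s**2 (E(v, s) = v*s**2 + 2 = 2 + v*s**2)
W(T) = (I + T)**2 (W(T) = (T + sqrt(1 - 2))**2 = (T + sqrt(-1))**2 = (T + I)**2 = (I + T)**2)
W(-18)*E(5, -2) = (I - 18)**2*(2 + 5*(-2)**2) = (-18 + I)**2*(2 + 5*4) = (-18 + I)**2*(2 + 20) = (-18 + I)**2*22 = 22*(-18 + I)**2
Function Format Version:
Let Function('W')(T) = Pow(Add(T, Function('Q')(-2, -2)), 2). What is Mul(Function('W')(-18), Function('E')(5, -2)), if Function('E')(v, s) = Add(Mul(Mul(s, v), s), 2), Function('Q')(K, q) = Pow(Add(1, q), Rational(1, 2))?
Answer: Add(7106, Mul(-792, I)) ≈ Add(7106.0, Mul(-792.00, I))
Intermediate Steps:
Function('E')(v, s) = Add(2, Mul(v, Pow(s, 2))) (Function('E')(v, s) = Add(Mul(v, Pow(s, 2)), 2) = Add(2, Mul(v, Pow(s, 2))))
Function('W')(T) = Pow(Add(I, T), 2) (Function('W')(T) = Pow(Add(T, Pow(Add(1, -2), Rational(1, 2))), 2) = Pow(Add(T, Pow(-1, Rational(1, 2))), 2) = Pow(Add(T, I), 2) = Pow(Add(I, T), 2))
Mul(Function('W')(-18), Function('E')(5, -2)) = Mul(Pow(Add(I, -18), 2), Add(2, Mul(5, Pow(-2, 2)))) = Mul(Pow(Add(-18, I), 2), Add(2, Mul(5, 4))) = Mul(Pow(Add(-18, I), 2), Add(2, 20)) = Mul(Pow(Add(-18, I), 2), 22) = Mul(22, Pow(Add(-18, I), 2))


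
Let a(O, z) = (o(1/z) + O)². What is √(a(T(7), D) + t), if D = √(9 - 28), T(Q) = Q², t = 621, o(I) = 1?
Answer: √3121 ≈ 55.866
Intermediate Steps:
D = I*√19 (D = √(-19) = I*√19 ≈ 4.3589*I)
a(O, z) = (1 + O)²
√(a(T(7), D) + t) = √((1 + 7²)² + 621) = √((1 + 49)² + 621) = √(50² + 621) = √(2500 + 621) = √3121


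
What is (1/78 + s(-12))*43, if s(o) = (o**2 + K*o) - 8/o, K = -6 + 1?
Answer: 686495/78 ≈ 8801.2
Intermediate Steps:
K = -5
s(o) = o**2 - 8/o - 5*o (s(o) = (o**2 - 5*o) - 8/o = o**2 - 8/o - 5*o)
(1/78 + s(-12))*43 = (1/78 + (-8 + (-12)**2*(-5 - 12))/(-12))*43 = (1/78 - (-8 + 144*(-17))/12)*43 = (1/78 - (-8 - 2448)/12)*43 = (1/78 - 1/12*(-2456))*43 = (1/78 + 614/3)*43 = (15965/78)*43 = 686495/78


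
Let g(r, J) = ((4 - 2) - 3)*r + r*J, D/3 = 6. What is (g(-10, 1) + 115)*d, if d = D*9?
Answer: 18630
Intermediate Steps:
D = 18 (D = 3*6 = 18)
d = 162 (d = 18*9 = 162)
g(r, J) = -r + J*r (g(r, J) = (2 - 3)*r + J*r = -r + J*r)
(g(-10, 1) + 115)*d = (-10*(-1 + 1) + 115)*162 = (-10*0 + 115)*162 = (0 + 115)*162 = 115*162 = 18630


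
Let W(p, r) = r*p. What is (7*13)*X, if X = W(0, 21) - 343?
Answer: -31213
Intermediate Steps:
W(p, r) = p*r
X = -343 (X = 0*21 - 343 = 0 - 343 = -343)
(7*13)*X = (7*13)*(-343) = 91*(-343) = -31213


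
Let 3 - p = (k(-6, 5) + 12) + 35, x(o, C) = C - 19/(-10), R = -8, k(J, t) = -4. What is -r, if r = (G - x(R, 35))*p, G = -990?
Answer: -41076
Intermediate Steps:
x(o, C) = 19/10 + C (x(o, C) = C - 19*(-⅒) = C + 19/10 = 19/10 + C)
p = -40 (p = 3 - ((-4 + 12) + 35) = 3 - (8 + 35) = 3 - 1*43 = 3 - 43 = -40)
r = 41076 (r = (-990 - (19/10 + 35))*(-40) = (-990 - 1*369/10)*(-40) = (-990 - 369/10)*(-40) = -10269/10*(-40) = 41076)
-r = -1*41076 = -41076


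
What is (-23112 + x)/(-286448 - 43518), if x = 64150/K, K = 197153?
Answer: 2278267993/32526893399 ≈ 0.070043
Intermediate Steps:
x = 64150/197153 ≈ 0.32538
(-23112 + x)/(-286448 - 43518) = (-23112 + 64150/197153)/(-286448 - 43518) = -4556535986/197153/(-329966) = -4556535986/197153*(-1/329966) = 2278267993/32526893399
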